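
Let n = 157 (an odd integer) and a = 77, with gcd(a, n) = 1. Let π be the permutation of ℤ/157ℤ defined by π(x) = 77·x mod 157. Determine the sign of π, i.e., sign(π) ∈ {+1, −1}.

Orbit of 66 under x↦77x: [66, 58, 70, 52, 79, 117, 60]… (length divides ord_157(77)).
The orbit structure of x ↦ 77x mod 157: 2 orbits of sizes [156, 1].
157 − 2 = 155 transpositions; sign(π) = (−1)^155 = -1.

-1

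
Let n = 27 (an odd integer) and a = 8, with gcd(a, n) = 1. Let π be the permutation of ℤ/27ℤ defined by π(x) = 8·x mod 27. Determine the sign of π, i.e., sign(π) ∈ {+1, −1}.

-1

Orbit of 1 under x↦8x: [1, 8, 10, 26, 19, 17]… (length divides ord_27(8)).
Cycle type of π: 6×3 + 2×4 + 1; total 8 cycles.
Σ(ℓ_i−1) = 27−8 = 19; sign = (−1)^19 = -1.
Check: (8/27) = -1 by Zolotarev.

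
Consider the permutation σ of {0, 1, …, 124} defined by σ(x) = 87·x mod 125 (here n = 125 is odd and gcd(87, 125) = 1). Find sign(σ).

-1

Orbit of 72 under x↦87x: [72, 14, 93, 91, 42, 29, 23]… (length divides ord_125(87)).
Cycle lengths of π_87 on ℤ/125ℤ: [100, 20, 4, 1]; 4 cycles in total.
125 − 4 = 121 transpositions; sign(π) = (−1)^121 = -1.
Via Zolotarev, sign(π_{87}) = (87|125) = -1.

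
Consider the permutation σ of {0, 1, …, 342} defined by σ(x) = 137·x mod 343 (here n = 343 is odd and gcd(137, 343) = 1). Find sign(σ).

+1

Orbit of 46 under x↦137x: [46, 128, 43, 60, 331, 71, 123]… (length divides ord_343(137)).
The orbit structure of x ↦ 137x mod 343: 7 orbits of sizes [147, 147, 21, 21, 3, 3, 1].
With 7 cycles on 343 points, sign = (−1)^{343−7} = +1.
(137|343)_J = +1 (Zolotarev's lemma cross-check).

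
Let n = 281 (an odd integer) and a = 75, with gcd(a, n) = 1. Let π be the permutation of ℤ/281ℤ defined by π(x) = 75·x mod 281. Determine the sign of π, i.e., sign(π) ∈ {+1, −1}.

Trace 265: π^k(265) = [265, 205, 201, 182, 162, 67, 248] for k=0..6.
The orbit structure of x ↦ 75x mod 281: 2 orbits of sizes [280, 1].
sign(π) = (−1)^{n − #cycles} = (−1)^{281−2} = (−1)^279 = -1.

-1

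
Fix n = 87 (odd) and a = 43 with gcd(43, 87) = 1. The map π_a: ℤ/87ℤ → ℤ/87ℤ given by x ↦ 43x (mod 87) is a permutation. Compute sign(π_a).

Trace 1: π^k(1) = [1, 43, 22, 76, 49, 19, 34] for k=0..6.
The orbit structure of x ↦ 43x mod 87: 6 orbits of sizes [28, 28, 28, 1, 1, 1].
With 6 cycles on 87 points, sign = (−1)^{87−6} = -1.

-1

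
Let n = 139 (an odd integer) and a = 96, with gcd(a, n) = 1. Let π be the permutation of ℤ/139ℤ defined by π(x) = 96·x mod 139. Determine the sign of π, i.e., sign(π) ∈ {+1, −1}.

Start at x=1: 1 → 96 → 42 → 1 (one orbit).
47 cycles of lengths [3, 3, 3, 3, 3, 3, 3, 3, 3, 3, 3, 3, 3, 3, 3, 3, 3, 3, 3, 3, 3, 3, 3, 3, 3, 3, 3, 3, 3, 3, 3, 3, 3, 3, 3, 3, 3, 3, 3, 3, 3, 3, 3, 3, 3, 3, 1].
Σ(ℓ_i−1) = 139−47 = 92; sign = (−1)^92 = +1.
(96|139)_J = +1 (Zolotarev's lemma cross-check).

+1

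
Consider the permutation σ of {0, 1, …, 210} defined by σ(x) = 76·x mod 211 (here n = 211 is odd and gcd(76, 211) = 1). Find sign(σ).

+1

Orbit of 183 under x↦76x: [183, 193, 109, 55, 171, 125, 5]… (length divides ord_211(76)).
The orbit structure of x ↦ 76x mod 211: 7 orbits of sizes [35, 35, 35, 35, 35, 35, 1].
n − c = 211 − 7 = 204; sign = (−1)^204 = +1.
(76|211)_J = +1 (Zolotarev's lemma cross-check).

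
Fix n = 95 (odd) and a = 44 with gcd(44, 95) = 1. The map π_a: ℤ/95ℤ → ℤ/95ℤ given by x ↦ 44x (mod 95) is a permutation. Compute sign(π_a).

Start at x=39: 39 → 6 → 74 → 26 → 4 → 81 → 49 → … (one orbit).
Cycle lengths of π_44 on ℤ/95ℤ: [18, 18, 18, 18, 9, 9, 2, 2, 1]; 9 cycles in total.
Σ(ℓ_i−1) = 95−9 = 86; sign = (−1)^86 = +1.
Zolotarev: (44|95) = +1, matching the cycle-count sign.

+1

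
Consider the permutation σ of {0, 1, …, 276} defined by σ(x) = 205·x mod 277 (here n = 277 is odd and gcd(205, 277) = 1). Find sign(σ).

Orbit of 86 under x↦205x: [86, 179, 131, 263, 177, 275, 144]… (length divides ord_277(205)).
Cycle type of π: 276 + 1; total 2 cycles.
Σ(ℓ_i−1) = 277−2 = 275; sign = (−1)^275 = -1.

-1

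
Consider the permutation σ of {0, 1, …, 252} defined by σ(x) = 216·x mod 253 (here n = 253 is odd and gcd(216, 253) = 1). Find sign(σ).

Orbit of 58 under x↦216x: [58, 131, 213, 215, 141, 96, 243]… (length divides ord_253(216)).
Decompose π into cycles: lengths [110, 110, 11, 11, 10, 1] (6 cycles, including the fixed point 0).
With 6 cycles on 253 points, sign = (−1)^{253−6} = -1.
The Jacobi symbol (216|253) = -1 (Zolotarev) agrees.

-1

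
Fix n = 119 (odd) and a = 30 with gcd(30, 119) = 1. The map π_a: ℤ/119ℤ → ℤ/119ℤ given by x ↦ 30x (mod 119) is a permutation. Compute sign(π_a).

+1

Trace 67: π^k(67) = [67, 106, 86, 81, 50, 72, 18] for k=0..6.
Cycle lengths of π_30 on ℤ/119ℤ: [12, 12, 12, 12, 12, 12, 12, 12, 4, 4, 4, 4, 3, 3, 1]; 15 cycles in total.
Σ(ℓ_i−1) = 119−15 = 104; sign = (−1)^104 = +1.
(30|119)_J = +1 (Zolotarev's lemma cross-check).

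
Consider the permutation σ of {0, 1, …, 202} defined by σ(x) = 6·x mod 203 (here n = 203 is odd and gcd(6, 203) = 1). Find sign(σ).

Trace 1: π^k(1) = [1, 6, 36, 13, 78, 62, 169] for k=0..6.
Cycle lengths of π_6 on ℤ/203ℤ: [14, 14, 14, 14, 14, 14, 14, 14, 14, 14, 14, 14, 14, 14, 2, 2, 2, 1]; 18 cycles in total.
18 cycles on 203: each ℓ→(−1)^(ℓ−1), product (−1)^185 = -1.

-1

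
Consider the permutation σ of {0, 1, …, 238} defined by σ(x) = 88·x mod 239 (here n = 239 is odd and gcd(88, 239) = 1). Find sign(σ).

+1

Trace 121: π^k(121) = [121, 132, 144, 5, 201, 2, 176] for k=0..6.
π_88 has 3 disjoint cycles with lengths [119, 119, 1] on {0,…,238}.
sign(π) = (−1)^{n − #cycles} = (−1)^{239−3} = (−1)^236 = +1.
Zolotarev: (88|239) = +1, matching the cycle-count sign.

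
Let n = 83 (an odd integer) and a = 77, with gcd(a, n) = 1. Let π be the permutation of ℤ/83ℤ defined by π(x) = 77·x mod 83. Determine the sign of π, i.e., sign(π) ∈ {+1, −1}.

+1

Start at x=17: 17 → 64 → 31 → 63 → 37 → 27 → 4 → … (one orbit).
The orbit structure of x ↦ 77x mod 83: 3 orbits of sizes [41, 41, 1].
3 cycles on 83: each ℓ→(−1)^(ℓ−1), product (−1)^80 = +1.
(77|83)_J = +1 (Zolotarev's lemma cross-check).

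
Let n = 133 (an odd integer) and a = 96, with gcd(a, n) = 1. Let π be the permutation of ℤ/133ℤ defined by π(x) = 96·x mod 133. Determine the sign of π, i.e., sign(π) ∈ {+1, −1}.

Orbit of 115 under x↦96x: [115, 1, 96, 39, 20, 58]… (length divides ord_133(96)).
Cycle type of π: 6×19 + 1×19; total 38 cycles.
Σ(ℓ_i−1) = 133−38 = 95; sign = (−1)^95 = -1.
Zolotarev: (96|133) = -1, matching the cycle-count sign.

-1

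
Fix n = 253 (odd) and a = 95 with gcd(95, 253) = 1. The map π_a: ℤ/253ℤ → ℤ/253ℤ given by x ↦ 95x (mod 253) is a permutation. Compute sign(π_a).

-1

Start at x=75: 75 → 41 → 100 → 139 → 49 → 101 → 234 → … (one orbit).
Decompose π into cycles: lengths [110, 110, 11, 11, 10, 1] (6 cycles, including the fixed point 0).
With 6 cycles on 253 points, sign = (−1)^{253−6} = -1.
The Jacobi symbol (95|253) = -1 (Zolotarev) agrees.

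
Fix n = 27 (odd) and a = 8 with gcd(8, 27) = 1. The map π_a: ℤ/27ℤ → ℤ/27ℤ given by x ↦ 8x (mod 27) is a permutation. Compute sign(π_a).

Orbit of 17 under x↦8x: [17, 1, 8, 10, 26, 19]… (length divides ord_27(8)).
Cycle type of π: 6×3 + 2×4 + 1; total 8 cycles.
27 − 8 = 19 transpositions; sign(π) = (−1)^19 = -1.
The Jacobi symbol (8|27) = -1 (Zolotarev) agrees.

-1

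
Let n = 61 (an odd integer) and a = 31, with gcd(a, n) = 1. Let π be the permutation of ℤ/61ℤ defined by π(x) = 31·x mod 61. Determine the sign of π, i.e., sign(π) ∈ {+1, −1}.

Start at x=10: 10 → 5 → 33 → 47 → 54 → 27 → 44 → … (one orbit).
π_31 has 2 disjoint cycles with lengths [60, 1] on {0,…,60}.
Σ(ℓ_i−1) = 61−2 = 59; sign = (−1)^59 = -1.
Zolotarev: (31|61) = -1, matching the cycle-count sign.

-1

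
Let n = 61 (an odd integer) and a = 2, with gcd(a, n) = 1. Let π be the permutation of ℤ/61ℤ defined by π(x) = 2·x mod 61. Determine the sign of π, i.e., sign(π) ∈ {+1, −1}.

-1

Start at x=12: 12 → 24 → 48 → 35 → 9 → 18 → 36 → … (one orbit).
Decompose π into cycles: lengths [60, 1] (2 cycles, including the fixed point 0).
n − c = 61 − 2 = 59; sign = (−1)^59 = -1.
Zolotarev: (2|61) = -1, matching the cycle-count sign.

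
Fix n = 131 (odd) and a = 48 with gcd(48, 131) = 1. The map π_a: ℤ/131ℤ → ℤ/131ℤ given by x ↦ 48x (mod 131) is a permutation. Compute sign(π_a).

+1

Orbit of 55 under x↦48x: [55, 20, 43, 99, 36, 25, 21]… (length divides ord_131(48)).
Cycle lengths of π_48 on ℤ/131ℤ: [65, 65, 1]; 3 cycles in total.
131 − 3 = 128 transpositions; sign(π) = (−1)^128 = +1.
The Jacobi symbol (48|131) = +1 (Zolotarev) agrees.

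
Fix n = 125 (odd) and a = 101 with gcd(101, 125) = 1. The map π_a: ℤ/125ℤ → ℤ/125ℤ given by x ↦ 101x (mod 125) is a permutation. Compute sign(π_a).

+1

Orbit of 1 under x↦101x: [1, 101, 76, 51, 26]… (length divides ord_125(101)).
π_101 has 45 disjoint cycles with lengths [5, 5, 5, 5, 5, 5, 5, 5, 5, 5, 5, 5, 5, 5, 5, 5, 5, 5, 5, 5, 1, 1, 1, 1, 1, 1, 1, 1, 1, 1, 1, 1, 1, 1, 1, 1, 1, 1, 1, 1, 1, 1, 1, 1, 1] on {0,…,124}.
45 cycles on 125: each ℓ→(−1)^(ℓ−1), product (−1)^80 = +1.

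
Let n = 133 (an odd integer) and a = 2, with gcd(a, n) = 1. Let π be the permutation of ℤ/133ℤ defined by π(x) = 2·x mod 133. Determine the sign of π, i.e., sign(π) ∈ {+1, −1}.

Start at x=113: 113 → 93 → 53 → 106 → 79 → 25 → 50 → … (one orbit).
Cycle lengths of π_2 on ℤ/133ℤ: [18, 18, 18, 18, 18, 18, 18, 3, 3, 1]; 10 cycles in total.
n − c = 133 − 10 = 123; sign = (−1)^123 = -1.

-1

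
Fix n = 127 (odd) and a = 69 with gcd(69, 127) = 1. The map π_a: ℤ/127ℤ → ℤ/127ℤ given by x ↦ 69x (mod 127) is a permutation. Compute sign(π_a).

Orbit of 38 under x↦69x: [38, 82, 70, 4, 22, 121, 94]… (length divides ord_127(69)).
Cycle type of π: 63×2 + 1; total 3 cycles.
sign(π) = (−1)^{n − #cycles} = (−1)^{127−3} = (−1)^124 = +1.

+1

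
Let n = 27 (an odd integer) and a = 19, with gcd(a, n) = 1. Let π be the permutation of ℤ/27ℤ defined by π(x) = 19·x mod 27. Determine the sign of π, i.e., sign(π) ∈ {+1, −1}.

Trace 10: π^k(10) = [10, 1, 19] for k=0..2.
Decompose π into cycles: lengths [3, 3, 3, 3, 3, 3, 1, 1, 1, 1, 1, 1, 1, 1, 1] (15 cycles, including the fixed point 0).
sign(π) = (−1)^{n − #cycles} = (−1)^{27−15} = (−1)^12 = +1.

+1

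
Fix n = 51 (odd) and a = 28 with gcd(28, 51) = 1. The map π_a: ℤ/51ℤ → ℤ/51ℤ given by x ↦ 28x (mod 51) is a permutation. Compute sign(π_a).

-1

Start at x=40: 40 → 49 → 46 → 13 → 7 → 43 → 31 → … (one orbit).
π_28 has 6 disjoint cycles with lengths [16, 16, 16, 1, 1, 1] on {0,…,50}.
n − c = 51 − 6 = 45; sign = (−1)^45 = -1.
(28|51)_J = -1 (Zolotarev's lemma cross-check).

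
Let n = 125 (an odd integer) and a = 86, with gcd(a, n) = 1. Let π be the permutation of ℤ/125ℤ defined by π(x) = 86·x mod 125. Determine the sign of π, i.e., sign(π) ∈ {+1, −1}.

Start at x=101: 101 → 61 → 121 → 31 → 41 → 26 → 111 → … (one orbit).
Cycle type of π: 25×4 + 5×4 + 1×5; total 13 cycles.
n − c = 125 − 13 = 112; sign = (−1)^112 = +1.
Check: (86/125) = +1 by Zolotarev.

+1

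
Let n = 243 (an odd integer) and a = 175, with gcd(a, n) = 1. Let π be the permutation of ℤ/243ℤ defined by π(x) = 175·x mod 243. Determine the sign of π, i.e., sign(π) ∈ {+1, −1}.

+1

Start at x=19: 19 → 166 → 133 → 190 → 202 → 115 → 199 → … (one orbit).
π_175 has 11 disjoint cycles with lengths [81, 81, 27, 27, 9, 9, 3, 3, 1, 1, 1] on {0,…,242}.
sign(π) = (−1)^{n − #cycles} = (−1)^{243−11} = (−1)^232 = +1.
Zolotarev: (175|243) = +1, matching the cycle-count sign.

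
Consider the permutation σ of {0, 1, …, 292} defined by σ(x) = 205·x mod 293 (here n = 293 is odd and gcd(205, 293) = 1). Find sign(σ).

+1

Orbit of 235 under x↦205x: [235, 123, 17, 262, 91, 196, 39]… (length divides ord_293(205)).
5 cycles of lengths [73, 73, 73, 73, 1].
5 cycles on 293: each ℓ→(−1)^(ℓ−1), product (−1)^288 = +1.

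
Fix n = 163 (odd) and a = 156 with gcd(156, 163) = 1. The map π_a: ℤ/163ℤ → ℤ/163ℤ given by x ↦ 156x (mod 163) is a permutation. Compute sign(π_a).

Start at x=90: 90 → 22 → 9 → 100 → 115 → 10 → 93 → … (one orbit).
Cycle type of π: 81×2 + 1; total 3 cycles.
163 − 3 = 160 transpositions; sign(π) = (−1)^160 = +1.
Check: (156/163) = +1 by Zolotarev.

+1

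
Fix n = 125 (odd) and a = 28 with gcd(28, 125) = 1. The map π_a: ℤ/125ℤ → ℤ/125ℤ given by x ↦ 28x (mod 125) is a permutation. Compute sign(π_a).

Start at x=66: 66 → 98 → 119 → 82 → 46 → 38 → 64 → … (one orbit).
Decompose π into cycles: lengths [100, 20, 4, 1] (4 cycles, including the fixed point 0).
125 − 4 = 121 transpositions; sign(π) = (−1)^121 = -1.
Check: (28/125) = -1 by Zolotarev.

-1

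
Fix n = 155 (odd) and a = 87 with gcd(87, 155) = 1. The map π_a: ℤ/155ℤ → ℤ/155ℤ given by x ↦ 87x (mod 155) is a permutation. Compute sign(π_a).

Orbit of 67 under x↦87x: [67, 94, 118, 36, 32, 149, 98]… (length divides ord_155(87)).
Cycle lengths of π_87 on ℤ/155ℤ: [12, 12, 12, 12, 12, 12, 12, 12, 12, 12, 4, 3, 3, 3, 3, 3, 3, 3, 3, 3, 3, 1]; 22 cycles in total.
n − c = 155 − 22 = 133; sign = (−1)^133 = -1.
Via Zolotarev, sign(π_{87}) = (87|155) = -1.

-1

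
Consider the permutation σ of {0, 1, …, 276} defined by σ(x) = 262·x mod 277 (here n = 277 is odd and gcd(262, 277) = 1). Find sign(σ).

-1

Trace 66: π^k(66) = [66, 118, 169, 235, 76, 245, 203] for k=0..6.
4 cycles of lengths [92, 92, 92, 1].
4 cycles on 277: each ℓ→(−1)^(ℓ−1), product (−1)^273 = -1.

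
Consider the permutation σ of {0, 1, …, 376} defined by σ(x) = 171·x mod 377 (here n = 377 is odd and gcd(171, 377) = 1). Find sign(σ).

Trace 313: π^k(313) = [313, 366, 4, 307, 94, 240, 324] for k=0..6.
Cycle type of π: 84×4 + 28 + 12 + 1; total 7 cycles.
With 7 cycles on 377 points, sign = (−1)^{377−7} = +1.

+1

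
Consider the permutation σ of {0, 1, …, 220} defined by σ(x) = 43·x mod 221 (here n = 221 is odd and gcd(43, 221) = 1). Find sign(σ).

+1

Orbit of 121 under x↦43x: [121, 120, 77, 217, 49, 118, 212]… (length divides ord_221(43)).
Cycle type of π: 24×8 + 8×2 + 6×2 + 1; total 13 cycles.
n − c = 221 − 13 = 208; sign = (−1)^208 = +1.
(43|221)_J = +1 (Zolotarev's lemma cross-check).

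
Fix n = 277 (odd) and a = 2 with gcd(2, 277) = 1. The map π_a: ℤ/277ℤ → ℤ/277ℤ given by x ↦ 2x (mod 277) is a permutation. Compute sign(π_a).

-1

Orbit of 225 under x↦2x: [225, 173, 69, 138, 276, 275, 273]… (length divides ord_277(2)).
π_2 has 4 disjoint cycles with lengths [92, 92, 92, 1] on {0,…,276}.
4 cycles on 277: each ℓ→(−1)^(ℓ−1), product (−1)^273 = -1.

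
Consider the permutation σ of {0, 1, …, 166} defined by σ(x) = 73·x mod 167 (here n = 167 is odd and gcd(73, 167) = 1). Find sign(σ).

Orbit of 116 under x↦73x: [116, 118, 97, 67, 48, 164, 115]… (length divides ord_167(73)).
Cycle type of π: 166 + 1; total 2 cycles.
With 2 cycles on 167 points, sign = (−1)^{167−2} = -1.

-1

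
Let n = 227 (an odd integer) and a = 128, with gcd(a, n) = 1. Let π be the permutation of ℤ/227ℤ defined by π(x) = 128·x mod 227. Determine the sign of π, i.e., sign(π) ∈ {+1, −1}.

-1

Trace 78: π^k(78) = [78, 223, 169, 67, 177, 183, 43] for k=0..6.
Cycle type of π: 226 + 1; total 2 cycles.
n − c = 227 − 2 = 225; sign = (−1)^225 = -1.
(128|227)_J = -1 (Zolotarev's lemma cross-check).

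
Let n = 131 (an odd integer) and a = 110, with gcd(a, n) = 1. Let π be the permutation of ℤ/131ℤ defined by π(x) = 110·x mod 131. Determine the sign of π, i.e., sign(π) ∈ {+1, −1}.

-1

Start at x=9: 9 → 73 → 39 → 98 → 38 → 119 → 121 → … (one orbit).
Cycle type of π: 130 + 1; total 2 cycles.
sign(π) = (−1)^{n − #cycles} = (−1)^{131−2} = (−1)^129 = -1.
(110|131)_J = -1 (Zolotarev's lemma cross-check).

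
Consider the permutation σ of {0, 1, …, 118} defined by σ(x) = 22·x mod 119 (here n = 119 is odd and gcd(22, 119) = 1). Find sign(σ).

Start at x=36: 36 → 78 → 50 → 29 → 43 → 113 → 106 → … (one orbit).
Cycle type of π: 16×7 + 1×7; total 14 cycles.
Σ(ℓ_i−1) = 119−14 = 105; sign = (−1)^105 = -1.

-1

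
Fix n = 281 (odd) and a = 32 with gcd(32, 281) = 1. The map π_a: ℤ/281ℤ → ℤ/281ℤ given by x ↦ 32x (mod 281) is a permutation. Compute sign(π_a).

+1

Start at x=181: 181 → 172 → 165 → 222 → 79 → 280 → 249 → … (one orbit).
21 cycles of lengths [14, 14, 14, 14, 14, 14, 14, 14, 14, 14, 14, 14, 14, 14, 14, 14, 14, 14, 14, 14, 1].
n − c = 281 − 21 = 260; sign = (−1)^260 = +1.
Check: (32/281) = +1 by Zolotarev.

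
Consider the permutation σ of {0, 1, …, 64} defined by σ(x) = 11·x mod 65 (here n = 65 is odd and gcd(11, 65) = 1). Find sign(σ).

Orbit of 6 under x↦11x: [6, 1, 11, 56, 31, 16, 46]… (length divides ord_65(11)).
π_11 has 10 disjoint cycles with lengths [12, 12, 12, 12, 12, 1, 1, 1, 1, 1] on {0,…,64}.
n − c = 65 − 10 = 55; sign = (−1)^55 = -1.

-1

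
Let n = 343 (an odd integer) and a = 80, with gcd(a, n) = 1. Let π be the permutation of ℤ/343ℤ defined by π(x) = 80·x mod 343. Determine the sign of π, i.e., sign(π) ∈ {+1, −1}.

Trace 165: π^k(165) = [165, 166, 246, 129, 30, 342, 263] for k=0..6.
Decompose π into cycles: lengths [42, 42, 42, 42, 42, 42, 42, 6, 6, 6, 6, 6, 6, 6, 6, 1] (16 cycles, including the fixed point 0).
n − c = 343 − 16 = 327; sign = (−1)^327 = -1.
The Jacobi symbol (80|343) = -1 (Zolotarev) agrees.

-1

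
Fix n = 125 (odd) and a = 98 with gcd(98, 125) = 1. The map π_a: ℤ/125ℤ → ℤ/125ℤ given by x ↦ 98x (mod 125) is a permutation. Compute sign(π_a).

-1

Orbit of 42 under x↦98x: [42, 116, 118, 64, 22, 31, 38]… (length divides ord_125(98)).
Decompose π into cycles: lengths [100, 20, 4, 1] (4 cycles, including the fixed point 0).
n − c = 125 − 4 = 121; sign = (−1)^121 = -1.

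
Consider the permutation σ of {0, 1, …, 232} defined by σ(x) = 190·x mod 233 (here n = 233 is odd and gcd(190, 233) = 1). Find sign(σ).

-1

Start at x=55: 55 → 198 → 107 → 59 → 26 → 47 → 76 → … (one orbit).
π_190 has 2 disjoint cycles with lengths [232, 1] on {0,…,232}.
Σ(ℓ_i−1) = 233−2 = 231; sign = (−1)^231 = -1.
Zolotarev: (190|233) = -1, matching the cycle-count sign.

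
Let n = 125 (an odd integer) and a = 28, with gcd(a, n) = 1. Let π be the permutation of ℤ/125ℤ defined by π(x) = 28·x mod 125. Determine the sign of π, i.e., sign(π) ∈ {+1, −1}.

-1

Start at x=79: 79 → 87 → 61 → 83 → 74 → 72 → 16 → … (one orbit).
Decompose π into cycles: lengths [100, 20, 4, 1] (4 cycles, including the fixed point 0).
4 cycles on 125: each ℓ→(−1)^(ℓ−1), product (−1)^121 = -1.
The Jacobi symbol (28|125) = -1 (Zolotarev) agrees.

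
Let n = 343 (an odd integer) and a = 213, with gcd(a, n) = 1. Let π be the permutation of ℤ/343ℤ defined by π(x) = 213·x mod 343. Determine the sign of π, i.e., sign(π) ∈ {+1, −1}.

Start at x=60: 60 → 89 → 92 → 45 → 324 → 69 → 291 → … (one orbit).
Cycle type of π: 294 + 42 + 6 + 1; total 4 cycles.
n − c = 343 − 4 = 339; sign = (−1)^339 = -1.
The Jacobi symbol (213|343) = -1 (Zolotarev) agrees.

-1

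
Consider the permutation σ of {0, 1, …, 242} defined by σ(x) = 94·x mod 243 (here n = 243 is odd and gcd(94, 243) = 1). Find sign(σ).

+1

Orbit of 229 under x↦94x: [229, 142, 226, 103, 205, 73, 58]… (length divides ord_243(94)).
π_94 has 11 disjoint cycles with lengths [81, 81, 27, 27, 9, 9, 3, 3, 1, 1, 1] on {0,…,242}.
With 11 cycles on 243 points, sign = (−1)^{243−11} = +1.
The Jacobi symbol (94|243) = +1 (Zolotarev) agrees.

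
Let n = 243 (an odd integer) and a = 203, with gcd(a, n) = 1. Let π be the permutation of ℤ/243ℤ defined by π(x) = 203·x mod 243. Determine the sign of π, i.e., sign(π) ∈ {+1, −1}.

-1

Start at x=223: 223 → 71 → 76 → 119 → 100 → 131 → 106 → … (one orbit).
Cycle type of π: 162 + 54 + 18 + 6 + 2 + 1; total 6 cycles.
sign(π) = (−1)^{n − #cycles} = (−1)^{243−6} = (−1)^237 = -1.
The Jacobi symbol (203|243) = -1 (Zolotarev) agrees.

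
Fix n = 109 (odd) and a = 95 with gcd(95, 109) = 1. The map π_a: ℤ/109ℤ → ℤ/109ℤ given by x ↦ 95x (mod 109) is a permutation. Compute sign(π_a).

-1

Trace 31: π^k(31) = [31, 2, 81, 65, 71, 96, 73] for k=0..6.
The orbit structure of x ↦ 95x mod 109: 2 orbits of sizes [108, 1].
2 cycles on 109: each ℓ→(−1)^(ℓ−1), product (−1)^107 = -1.
Check: (95/109) = -1 by Zolotarev.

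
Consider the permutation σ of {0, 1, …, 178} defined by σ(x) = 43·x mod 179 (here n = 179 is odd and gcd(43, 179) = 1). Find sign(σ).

Start at x=61: 61 → 117 → 19 → 101 → 47 → 52 → 88 → … (one orbit).
Cycle type of π: 89×2 + 1; total 3 cycles.
179 − 3 = 176 transpositions; sign(π) = (−1)^176 = +1.
Check: (43/179) = +1 by Zolotarev.

+1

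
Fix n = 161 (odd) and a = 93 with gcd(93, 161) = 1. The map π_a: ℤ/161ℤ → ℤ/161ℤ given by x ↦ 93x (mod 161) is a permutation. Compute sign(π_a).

Orbit of 93 under x↦93x: [93, 116, 1]… (length divides ord_161(93)).
69 cycles of lengths [3, 3, 3, 3, 3, 3, 3, 3, 3, 3, 3, 3, 3, 3, 3, 3, 3, 3, 3, 3, 3, 3, 3, 3, 3, 3, 3, 3, 3, 3, 3, 3, 3, 3, 3, 3, 3, 3, 3, 3, 3, 3, 3, 3, 3, 3, 1, 1, 1, 1, 1, 1, 1, 1, 1, 1, 1, 1, 1, 1, 1, 1, 1, 1, 1, 1, 1, 1, 1].
n − c = 161 − 69 = 92; sign = (−1)^92 = +1.
Via Zolotarev, sign(π_{93}) = (93|161) = +1.

+1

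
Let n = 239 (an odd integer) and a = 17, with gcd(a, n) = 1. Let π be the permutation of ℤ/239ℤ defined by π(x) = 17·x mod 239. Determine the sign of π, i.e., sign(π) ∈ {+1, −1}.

+1

Start at x=75: 75 → 80 → 165 → 176 → 124 → 196 → 225 → … (one orbit).
Cycle type of π: 119×2 + 1; total 3 cycles.
With 3 cycles on 239 points, sign = (−1)^{239−3} = +1.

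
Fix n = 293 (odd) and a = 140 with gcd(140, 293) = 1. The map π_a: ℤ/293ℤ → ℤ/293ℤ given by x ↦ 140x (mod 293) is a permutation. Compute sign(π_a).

Trace 39: π^k(39) = [39, 186, 256, 94, 268, 16, 189] for k=0..6.
5 cycles of lengths [73, 73, 73, 73, 1].
With 5 cycles on 293 points, sign = (−1)^{293−5} = +1.

+1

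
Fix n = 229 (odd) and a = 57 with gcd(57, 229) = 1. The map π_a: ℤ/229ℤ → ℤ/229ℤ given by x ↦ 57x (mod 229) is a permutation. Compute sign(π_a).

Trace 60: π^k(60) = [60, 214, 61, 42, 104, 203, 121] for k=0..6.
13 cycles of lengths [19, 19, 19, 19, 19, 19, 19, 19, 19, 19, 19, 19, 1].
229 − 13 = 216 transpositions; sign(π) = (−1)^216 = +1.
(57|229)_J = +1 (Zolotarev's lemma cross-check).

+1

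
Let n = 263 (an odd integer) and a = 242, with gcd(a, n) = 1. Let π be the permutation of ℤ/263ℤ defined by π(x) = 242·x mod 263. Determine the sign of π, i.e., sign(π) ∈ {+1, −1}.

Trace 39: π^k(39) = [39, 233, 104, 183, 102, 225, 9] for k=0..6.
Cycle type of π: 131×2 + 1; total 3 cycles.
3 cycles on 263: each ℓ→(−1)^(ℓ−1), product (−1)^260 = +1.
The Jacobi symbol (242|263) = +1 (Zolotarev) agrees.

+1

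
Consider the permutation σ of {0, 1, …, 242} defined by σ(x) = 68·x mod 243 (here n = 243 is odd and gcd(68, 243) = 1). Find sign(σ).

Orbit of 55 under x↦68x: [55, 95, 142, 179, 22, 38, 154]… (length divides ord_243(68)).
Decompose π into cycles: lengths [162, 54, 18, 6, 2, 1] (6 cycles, including the fixed point 0).
6 cycles on 243: each ℓ→(−1)^(ℓ−1), product (−1)^237 = -1.
(68|243)_J = -1 (Zolotarev's lemma cross-check).

-1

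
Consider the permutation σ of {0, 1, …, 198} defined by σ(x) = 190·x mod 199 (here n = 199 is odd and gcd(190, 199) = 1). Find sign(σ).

Start at x=82: 82 → 58 → 75 → 121 → 105 → 50 → 147 → … (one orbit).
2 cycles of lengths [198, 1].
sign(π) = (−1)^{n − #cycles} = (−1)^{199−2} = (−1)^197 = -1.
Via Zolotarev, sign(π_{190}) = (190|199) = -1.

-1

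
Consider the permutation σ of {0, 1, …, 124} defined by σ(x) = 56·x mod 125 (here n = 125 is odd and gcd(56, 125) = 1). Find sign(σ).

+1

Trace 41: π^k(41) = [41, 46, 76, 6, 86, 66, 71] for k=0..6.
The orbit structure of x ↦ 56x mod 125: 13 orbits of sizes [25, 25, 25, 25, 5, 5, 5, 5, 1, 1, 1, 1, 1].
n − c = 125 − 13 = 112; sign = (−1)^112 = +1.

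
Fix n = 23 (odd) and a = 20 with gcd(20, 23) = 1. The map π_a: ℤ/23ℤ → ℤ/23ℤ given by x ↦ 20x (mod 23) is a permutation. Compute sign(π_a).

Trace 17: π^k(17) = [17, 18, 15, 1, 20, 9, 19] for k=0..6.
π_20 has 2 disjoint cycles with lengths [22, 1] on {0,…,22}.
sign(π) = (−1)^{n − #cycles} = (−1)^{23−2} = (−1)^21 = -1.
Via Zolotarev, sign(π_{20}) = (20|23) = -1.

-1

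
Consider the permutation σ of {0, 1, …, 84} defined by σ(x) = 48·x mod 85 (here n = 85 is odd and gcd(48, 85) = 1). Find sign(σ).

+1

Trace 49: π^k(49) = [49, 57, 16, 3, 59, 27, 21] for k=0..6.
The orbit structure of x ↦ 48x mod 85: 7 orbits of sizes [16, 16, 16, 16, 16, 4, 1].
n − c = 85 − 7 = 78; sign = (−1)^78 = +1.
(48|85)_J = +1 (Zolotarev's lemma cross-check).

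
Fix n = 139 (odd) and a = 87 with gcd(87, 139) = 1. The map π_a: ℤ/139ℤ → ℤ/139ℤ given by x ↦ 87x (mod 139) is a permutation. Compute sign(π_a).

Trace 131: π^k(131) = [131, 138, 52, 76, 79, 62, 112] for k=0..6.
Cycle lengths of π_87 on ℤ/139ℤ: [46, 46, 46, 1]; 4 cycles in total.
Σ(ℓ_i−1) = 139−4 = 135; sign = (−1)^135 = -1.

-1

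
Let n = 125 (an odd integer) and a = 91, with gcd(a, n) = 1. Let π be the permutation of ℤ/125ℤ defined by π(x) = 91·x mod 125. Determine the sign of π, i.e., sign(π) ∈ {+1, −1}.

+1

Orbit of 71 under x↦91x: [71, 86, 76, 41, 106, 21, 36]… (length divides ord_125(91)).
Cycle lengths of π_91 on ℤ/125ℤ: [25, 25, 25, 25, 5, 5, 5, 5, 1, 1, 1, 1, 1]; 13 cycles in total.
125 − 13 = 112 transpositions; sign(π) = (−1)^112 = +1.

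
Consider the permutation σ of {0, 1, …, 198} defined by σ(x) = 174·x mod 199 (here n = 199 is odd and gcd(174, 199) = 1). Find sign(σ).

-1

Start at x=1: 1 → 174 → 28 → 96 → 187 → 101 → 62 → … (one orbit).
4 cycles of lengths [66, 66, 66, 1].
199 − 4 = 195 transpositions; sign(π) = (−1)^195 = -1.
(174|199)_J = -1 (Zolotarev's lemma cross-check).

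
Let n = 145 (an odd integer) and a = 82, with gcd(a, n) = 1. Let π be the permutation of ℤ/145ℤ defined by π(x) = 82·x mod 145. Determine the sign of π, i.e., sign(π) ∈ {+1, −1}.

-1

Trace 136: π^k(136) = [136, 132, 94, 23, 1, 82, 54] for k=0..6.
10 cycles of lengths [28, 28, 28, 28, 7, 7, 7, 7, 4, 1].
10 cycles on 145: each ℓ→(−1)^(ℓ−1), product (−1)^135 = -1.
The Jacobi symbol (82|145) = -1 (Zolotarev) agrees.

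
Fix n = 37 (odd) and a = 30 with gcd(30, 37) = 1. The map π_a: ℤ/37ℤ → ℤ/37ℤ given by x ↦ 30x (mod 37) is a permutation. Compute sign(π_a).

Trace 4: π^k(4) = [4, 9, 11, 34, 21, 1, 30] for k=0..6.
Cycle type of π: 18×2 + 1; total 3 cycles.
3 cycles on 37: each ℓ→(−1)^(ℓ−1), product (−1)^34 = +1.

+1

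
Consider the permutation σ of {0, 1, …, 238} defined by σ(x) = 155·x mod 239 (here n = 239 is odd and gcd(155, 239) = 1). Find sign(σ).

+1

Start at x=166: 166 → 157 → 196 → 27 → 122 → 29 → 193 → … (one orbit).
π_155 has 3 disjoint cycles with lengths [119, 119, 1] on {0,…,238}.
3 cycles on 239: each ℓ→(−1)^(ℓ−1), product (−1)^236 = +1.
Via Zolotarev, sign(π_{155}) = (155|239) = +1.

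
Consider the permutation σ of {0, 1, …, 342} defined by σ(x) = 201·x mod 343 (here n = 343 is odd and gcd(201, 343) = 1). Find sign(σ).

-1

Start at x=323: 323 → 96 → 88 → 195 → 93 → 171 → 71 → … (one orbit).
4 cycles of lengths [294, 42, 6, 1].
343 − 4 = 339 transpositions; sign(π) = (−1)^339 = -1.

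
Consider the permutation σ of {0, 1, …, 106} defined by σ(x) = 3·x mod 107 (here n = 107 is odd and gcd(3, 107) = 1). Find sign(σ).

Start at x=9: 9 → 27 → 81 → 29 → 87 → 47 → 34 → … (one orbit).
π_3 has 3 disjoint cycles with lengths [53, 53, 1] on {0,…,106}.
107 − 3 = 104 transpositions; sign(π) = (−1)^104 = +1.
Via Zolotarev, sign(π_{3}) = (3|107) = +1.

+1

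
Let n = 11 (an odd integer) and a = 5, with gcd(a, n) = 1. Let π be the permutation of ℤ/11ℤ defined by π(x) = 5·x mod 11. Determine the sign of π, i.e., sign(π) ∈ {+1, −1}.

+1

Trace 4: π^k(4) = [4, 9, 1, 5, 3] for k=0..4.
Cycle type of π: 5×2 + 1; total 3 cycles.
With 3 cycles on 11 points, sign = (−1)^{11−3} = +1.
Zolotarev: (5|11) = +1, matching the cycle-count sign.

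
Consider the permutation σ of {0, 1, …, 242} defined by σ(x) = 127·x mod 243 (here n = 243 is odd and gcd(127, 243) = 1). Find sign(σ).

Trace 100: π^k(100) = [100, 64, 109, 235, 199, 1, 127] for k=0..6.
Cycle type of π: 27×6 + 9×6 + 3×6 + 1×9; total 27 cycles.
n − c = 243 − 27 = 216; sign = (−1)^216 = +1.
(127|243)_J = +1 (Zolotarev's lemma cross-check).

+1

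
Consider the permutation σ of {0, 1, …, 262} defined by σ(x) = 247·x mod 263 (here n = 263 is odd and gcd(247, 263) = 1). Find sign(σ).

-1

Start at x=201: 201 → 203 → 171 → 157 → 118 → 216 → 226 → … (one orbit).
π_247 has 2 disjoint cycles with lengths [262, 1] on {0,…,262}.
2 cycles on 263: each ℓ→(−1)^(ℓ−1), product (−1)^261 = -1.
Zolotarev: (247|263) = -1, matching the cycle-count sign.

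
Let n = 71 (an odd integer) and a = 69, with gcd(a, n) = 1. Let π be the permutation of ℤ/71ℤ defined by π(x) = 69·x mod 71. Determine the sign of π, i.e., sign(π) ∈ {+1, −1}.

-1

Trace 62: π^k(62) = [62, 18, 35, 1, 69, 4, 63] for k=0..6.
2 cycles of lengths [70, 1].
sign(π) = (−1)^{n − #cycles} = (−1)^{71−2} = (−1)^69 = -1.
Zolotarev: (69|71) = -1, matching the cycle-count sign.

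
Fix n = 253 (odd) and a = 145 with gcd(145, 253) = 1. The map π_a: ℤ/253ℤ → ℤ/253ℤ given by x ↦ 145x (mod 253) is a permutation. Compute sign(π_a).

+1

Start at x=210: 210 → 90 → 147 → 63 → 27 → 120 → 196 → … (one orbit).
π_145 has 5 disjoint cycles with lengths [110, 110, 22, 10, 1] on {0,…,252}.
5 cycles on 253: each ℓ→(−1)^(ℓ−1), product (−1)^248 = +1.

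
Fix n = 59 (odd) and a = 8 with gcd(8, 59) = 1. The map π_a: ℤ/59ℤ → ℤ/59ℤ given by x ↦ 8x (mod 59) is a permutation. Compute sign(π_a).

Trace 54: π^k(54) = [54, 19, 34, 36, 52, 3, 24] for k=0..6.
The orbit structure of x ↦ 8x mod 59: 2 orbits of sizes [58, 1].
sign(π) = (−1)^{n − #cycles} = (−1)^{59−2} = (−1)^57 = -1.
Check: (8/59) = -1 by Zolotarev.

-1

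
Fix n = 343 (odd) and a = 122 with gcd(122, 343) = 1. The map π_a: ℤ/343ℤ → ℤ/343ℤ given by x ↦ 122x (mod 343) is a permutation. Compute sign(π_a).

-1

Start at x=128: 128 → 181 → 130 → 82 → 57 → 94 → 149 → … (one orbit).
The orbit structure of x ↦ 122x mod 343: 4 orbits of sizes [294, 42, 6, 1].
sign(π) = (−1)^{n − #cycles} = (−1)^{343−4} = (−1)^339 = -1.
Via Zolotarev, sign(π_{122}) = (122|343) = -1.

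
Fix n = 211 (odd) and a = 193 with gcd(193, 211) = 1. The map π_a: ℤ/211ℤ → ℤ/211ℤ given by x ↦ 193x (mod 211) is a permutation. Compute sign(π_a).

Orbit of 193 under x↦193x: [193, 113, 76, 109, 148, 79, 55]… (length divides ord_211(193)).
The orbit structure of x ↦ 193x mod 211: 7 orbits of sizes [35, 35, 35, 35, 35, 35, 1].
211 − 7 = 204 transpositions; sign(π) = (−1)^204 = +1.

+1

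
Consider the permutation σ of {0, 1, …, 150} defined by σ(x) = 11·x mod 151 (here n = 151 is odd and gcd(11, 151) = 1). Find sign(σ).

+1

Trace 138: π^k(138) = [138, 8, 88, 62, 78, 103, 76] for k=0..6.
Cycle lengths of π_11 on ℤ/151ℤ: [75, 75, 1]; 3 cycles in total.
Σ(ℓ_i−1) = 151−3 = 148; sign = (−1)^148 = +1.
(11|151)_J = +1 (Zolotarev's lemma cross-check).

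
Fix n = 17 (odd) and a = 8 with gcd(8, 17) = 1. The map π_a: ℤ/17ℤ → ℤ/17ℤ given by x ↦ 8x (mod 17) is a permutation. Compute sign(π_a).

Orbit of 9 under x↦8x: [9, 4, 15, 1, 8, 13, 2]… (length divides ord_17(8)).
Cycle type of π: 8×2 + 1; total 3 cycles.
Σ(ℓ_i−1) = 17−3 = 14; sign = (−1)^14 = +1.
The Jacobi symbol (8|17) = +1 (Zolotarev) agrees.

+1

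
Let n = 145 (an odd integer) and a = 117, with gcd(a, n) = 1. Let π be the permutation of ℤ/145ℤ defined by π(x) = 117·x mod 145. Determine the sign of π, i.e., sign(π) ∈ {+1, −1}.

-1

Start at x=1: 1 → 117 → 59 → 88 → 1 (one orbit).
Cycle type of π: 4×29 + 1×29; total 58 cycles.
With 58 cycles on 145 points, sign = (−1)^{145−58} = -1.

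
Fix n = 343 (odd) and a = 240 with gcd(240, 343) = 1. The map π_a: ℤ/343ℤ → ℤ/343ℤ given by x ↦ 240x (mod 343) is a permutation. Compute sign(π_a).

+1

Start at x=102: 102 → 127 → 296 → 39 → 99 → 93 → 25 → … (one orbit).
Cycle lengths of π_240 on ℤ/343ℤ: [147, 147, 21, 21, 3, 3, 1]; 7 cycles in total.
With 7 cycles on 343 points, sign = (−1)^{343−7} = +1.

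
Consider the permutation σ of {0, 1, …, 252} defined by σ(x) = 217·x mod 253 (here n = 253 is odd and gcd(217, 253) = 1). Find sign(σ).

+1

Trace 134: π^k(134) = [134, 236, 106, 232, 250, 108, 160] for k=0..6.
π_217 has 5 disjoint cycles with lengths [110, 110, 22, 10, 1] on {0,…,252}.
sign(π) = (−1)^{n − #cycles} = (−1)^{253−5} = (−1)^248 = +1.
The Jacobi symbol (217|253) = +1 (Zolotarev) agrees.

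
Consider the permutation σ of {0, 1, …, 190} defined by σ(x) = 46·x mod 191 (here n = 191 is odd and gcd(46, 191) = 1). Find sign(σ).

Orbit of 45 under x↦46x: [45, 160, 102, 108, 2, 92, 30]… (length divides ord_191(46)).
Cycle lengths of π_46 on ℤ/191ℤ: [95, 95, 1]; 3 cycles in total.
191 − 3 = 188 transpositions; sign(π) = (−1)^188 = +1.

+1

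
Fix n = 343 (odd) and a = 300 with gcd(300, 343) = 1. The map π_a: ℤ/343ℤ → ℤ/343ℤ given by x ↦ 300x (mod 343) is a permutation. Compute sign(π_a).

Orbit of 48 under x↦300x: [48, 337, 258, 225, 272, 309, 90]… (length divides ord_343(300)).
Decompose π into cycles: lengths [98, 98, 98, 14, 14, 14, 2, 2, 2, 1] (10 cycles, including the fixed point 0).
sign(π) = (−1)^{n − #cycles} = (−1)^{343−10} = (−1)^333 = -1.
Via Zolotarev, sign(π_{300}) = (300|343) = -1.

-1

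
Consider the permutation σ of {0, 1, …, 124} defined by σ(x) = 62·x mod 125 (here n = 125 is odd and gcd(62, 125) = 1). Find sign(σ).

Trace 79: π^k(79) = [79, 23, 51, 37, 44, 103, 11] for k=0..6.
Cycle type of π: 100 + 20 + 4 + 1; total 4 cycles.
4 cycles on 125: each ℓ→(−1)^(ℓ−1), product (−1)^121 = -1.
The Jacobi symbol (62|125) = -1 (Zolotarev) agrees.

-1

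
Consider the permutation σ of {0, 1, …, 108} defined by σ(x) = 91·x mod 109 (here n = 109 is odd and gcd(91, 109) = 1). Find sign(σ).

-1

Orbit of 104 under x↦91x: [104, 90, 15, 57, 64, 47, 26]… (length divides ord_109(91)).
Cycle type of π: 108 + 1; total 2 cycles.
With 2 cycles on 109 points, sign = (−1)^{109−2} = -1.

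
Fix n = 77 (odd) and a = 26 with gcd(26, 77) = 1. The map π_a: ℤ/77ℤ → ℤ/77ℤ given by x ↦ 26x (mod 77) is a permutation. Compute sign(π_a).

-1

Start at x=34: 34 → 37 → 38 → 64 → 47 → 67 → 48 → … (one orbit).
Cycle type of π: 30×2 + 6 + 5×2 + 1; total 6 cycles.
sign(π) = (−1)^{n − #cycles} = (−1)^{77−6} = (−1)^71 = -1.
Zolotarev: (26|77) = -1, matching the cycle-count sign.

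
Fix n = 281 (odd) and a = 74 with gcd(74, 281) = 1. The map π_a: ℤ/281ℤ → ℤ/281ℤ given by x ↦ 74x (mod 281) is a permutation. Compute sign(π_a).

Start at x=194: 194 → 25 → 164 → 53 → 269 → 236 → 42 → … (one orbit).
The orbit structure of x ↦ 74x mod 281: 2 orbits of sizes [280, 1].
2 cycles on 281: each ℓ→(−1)^(ℓ−1), product (−1)^279 = -1.

-1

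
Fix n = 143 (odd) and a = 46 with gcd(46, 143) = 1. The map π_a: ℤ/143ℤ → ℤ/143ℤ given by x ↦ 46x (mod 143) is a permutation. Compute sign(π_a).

+1

Start at x=41: 41 → 27 → 98 → 75 → 18 → 113 → 50 → … (one orbit).
Cycle lengths of π_46 on ℤ/143ℤ: [60, 60, 12, 10, 1]; 5 cycles in total.
143 − 5 = 138 transpositions; sign(π) = (−1)^138 = +1.
Check: (46/143) = +1 by Zolotarev.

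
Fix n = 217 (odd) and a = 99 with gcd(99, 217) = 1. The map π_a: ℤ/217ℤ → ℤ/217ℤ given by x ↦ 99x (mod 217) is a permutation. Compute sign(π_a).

Orbit of 57 under x↦99x: [57, 1, 99, 36, 92, 211]… (length divides ord_217(99)).
Cycle type of π: 6×35 + 1×7; total 42 cycles.
217 − 42 = 175 transpositions; sign(π) = (−1)^175 = -1.
Via Zolotarev, sign(π_{99}) = (99|217) = -1.

-1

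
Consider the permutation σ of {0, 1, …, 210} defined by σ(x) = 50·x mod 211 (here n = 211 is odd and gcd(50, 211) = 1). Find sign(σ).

-1

Trace 144: π^k(144) = [144, 26, 34, 12, 178, 38, 1] for k=0..6.
Cycle lengths of π_50 on ℤ/211ℤ: [42, 42, 42, 42, 42, 1]; 6 cycles in total.
sign(π) = (−1)^{n − #cycles} = (−1)^{211−6} = (−1)^205 = -1.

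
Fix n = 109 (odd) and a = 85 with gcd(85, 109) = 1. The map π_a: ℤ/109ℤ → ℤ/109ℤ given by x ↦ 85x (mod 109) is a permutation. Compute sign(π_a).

-1

Orbit of 102 under x↦85x: [102, 59, 1, 85, 31, 19, 89]… (length divides ord_109(85)).
Decompose π into cycles: lengths [108, 1] (2 cycles, including the fixed point 0).
With 2 cycles on 109 points, sign = (−1)^{109−2} = -1.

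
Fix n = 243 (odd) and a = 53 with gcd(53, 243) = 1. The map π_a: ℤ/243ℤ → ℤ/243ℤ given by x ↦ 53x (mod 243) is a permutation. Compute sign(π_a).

Start at x=163: 163 → 134 → 55 → 242 → 190 → 107 → 82 → … (one orbit).
Cycle type of π: 18×9 + 6×9 + 2×13 + 1; total 32 cycles.
sign(π) = (−1)^{n − #cycles} = (−1)^{243−32} = (−1)^211 = -1.

-1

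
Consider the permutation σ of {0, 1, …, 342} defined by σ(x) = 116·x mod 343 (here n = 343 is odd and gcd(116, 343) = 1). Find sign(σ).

+1

Orbit of 246 under x↦116x: [246, 67, 226, 148, 18, 30, 50]… (length divides ord_343(116)).
31 cycles of lengths [21, 21, 21, 21, 21, 21, 21, 21, 21, 21, 21, 21, 21, 21, 3, 3, 3, 3, 3, 3, 3, 3, 3, 3, 3, 3, 3, 3, 3, 3, 1].
31 cycles on 343: each ℓ→(−1)^(ℓ−1), product (−1)^312 = +1.
Zolotarev: (116|343) = +1, matching the cycle-count sign.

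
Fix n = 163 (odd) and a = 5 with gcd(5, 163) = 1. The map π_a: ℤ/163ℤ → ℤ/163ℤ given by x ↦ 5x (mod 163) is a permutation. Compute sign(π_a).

Trace 40: π^k(40) = [40, 37, 22, 110, 61, 142, 58] for k=0..6.
Cycle type of π: 54×3 + 1; total 4 cycles.
163 − 4 = 159 transpositions; sign(π) = (−1)^159 = -1.

-1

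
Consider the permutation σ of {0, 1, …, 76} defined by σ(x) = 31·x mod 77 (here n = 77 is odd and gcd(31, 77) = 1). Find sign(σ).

Trace 3: π^k(3) = [3, 16, 34, 53, 26, 36, 38] for k=0..6.
Decompose π into cycles: lengths [30, 30, 6, 5, 5, 1] (6 cycles, including the fixed point 0).
Σ(ℓ_i−1) = 77−6 = 71; sign = (−1)^71 = -1.

-1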